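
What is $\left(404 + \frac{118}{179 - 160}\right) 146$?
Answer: $\frac{1137924}{19} \approx 59891.0$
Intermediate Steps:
$\left(404 + \frac{118}{179 - 160}\right) 146 = \left(404 + \frac{118}{19}\right) 146 = \frac{7794}{19} \cdot 146 = \frac{1137924}{19}$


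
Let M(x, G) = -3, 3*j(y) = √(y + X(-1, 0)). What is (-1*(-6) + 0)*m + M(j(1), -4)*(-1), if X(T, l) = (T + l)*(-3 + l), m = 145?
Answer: 873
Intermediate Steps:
X(T, l) = (-3 + l)*(T + l)
j(y) = √(3 + y)/3 (j(y) = √(y + (0² - 3*(-1) - 3*0 - 1*0))/3 = √(y + (0 + 3 + 0 + 0))/3 = √(y + 3)/3 = √(3 + y)/3)
(-1*(-6) + 0)*m + M(j(1), -4)*(-1) = (-1*(-6) + 0)*145 - 3*(-1) = (6 + 0)*145 + 3 = 6*145 + 3 = 870 + 3 = 873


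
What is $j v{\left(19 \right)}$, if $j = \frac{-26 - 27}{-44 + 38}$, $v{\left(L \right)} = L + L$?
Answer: $\frac{1007}{3} \approx 335.67$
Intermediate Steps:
$v{\left(L \right)} = 2 L$
$j = \frac{53}{6}$ ($j = - \frac{53}{-6} = \left(-53\right) \left(- \frac{1}{6}\right) = \frac{53}{6} \approx 8.8333$)
$j v{\left(19 \right)} = \frac{53 \cdot 2 \cdot 19}{6} = \frac{53}{6} \cdot 38 = \frac{1007}{3}$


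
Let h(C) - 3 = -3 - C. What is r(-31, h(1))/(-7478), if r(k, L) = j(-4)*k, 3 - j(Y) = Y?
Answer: 217/7478 ≈ 0.029018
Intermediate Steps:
j(Y) = 3 - Y
h(C) = -C (h(C) = 3 + (-3 - C) = -C)
r(k, L) = 7*k (r(k, L) = (3 - 1*(-4))*k = (3 + 4)*k = 7*k)
r(-31, h(1))/(-7478) = (7*(-31))/(-7478) = -217*(-1/7478) = 217/7478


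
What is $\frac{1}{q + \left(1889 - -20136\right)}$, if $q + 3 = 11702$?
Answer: $\frac{1}{33724} \approx 2.9652 \cdot 10^{-5}$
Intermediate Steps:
$q = 11699$ ($q = -3 + 11702 = 11699$)
$\frac{1}{q + \left(1889 - -20136\right)} = \frac{1}{11699 + \left(1889 - -20136\right)} = \frac{1}{11699 + \left(1889 + 20136\right)} = \frac{1}{11699 + 22025} = \frac{1}{33724}$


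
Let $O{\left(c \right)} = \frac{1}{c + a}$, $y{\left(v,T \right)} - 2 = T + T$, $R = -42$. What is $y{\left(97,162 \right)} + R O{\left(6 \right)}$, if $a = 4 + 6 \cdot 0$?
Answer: $\frac{1609}{5} \approx 321.8$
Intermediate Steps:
$y{\left(v,T \right)} = 2 + 2 T$ ($y{\left(v,T \right)} = 2 + \left(T + T\right) = 2 + 2 T$)
$a = 4$ ($a = 4 + 0 = 4$)
$O{\left(c \right)} = \frac{1}{4 + c}$ ($O{\left(c \right)} = \frac{1}{c + 4} = \frac{1}{4 + c}$)
$y{\left(97,162 \right)} + R O{\left(6 \right)} = \left(2 + 2 \cdot 162\right) - \frac{42}{4 + 6} = \left(2 + 324\right) - \frac{42}{10} = 326 - \frac{21}{5} = \frac{1609}{5}$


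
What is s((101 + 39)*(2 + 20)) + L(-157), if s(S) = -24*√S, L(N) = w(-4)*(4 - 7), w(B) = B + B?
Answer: 24 - 48*√770 ≈ -1307.9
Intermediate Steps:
w(B) = 2*B
L(N) = 24 (L(N) = (2*(-4))*(4 - 7) = -8*(-3) = 24)
s((101 + 39)*(2 + 20)) + L(-157) = -24*√(2 + 20)*√(101 + 39) + 24 = -24*2*√770 + 24 = -48*√770 + 24 = 24 - 48*√770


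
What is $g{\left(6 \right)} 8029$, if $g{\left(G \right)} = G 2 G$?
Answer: $578088$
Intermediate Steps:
$g{\left(G \right)} = 2 G^{2}$ ($g{\left(G \right)} = 2 G G = 2 G^{2}$)
$g{\left(6 \right)} 8029 = 2 \cdot 6^{2} \cdot 8029 = 2 \cdot 36 \cdot 8029 = 72 \cdot 8029 = 578088$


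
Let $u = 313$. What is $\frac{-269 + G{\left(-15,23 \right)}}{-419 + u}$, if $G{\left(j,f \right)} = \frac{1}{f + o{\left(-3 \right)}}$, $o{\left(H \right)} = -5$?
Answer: $\frac{4841}{1908} \approx 2.5372$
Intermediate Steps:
$G{\left(j,f \right)} = \frac{1}{-5 + f}$ ($G{\left(j,f \right)} = \frac{1}{f - 5} = \frac{1}{-5 + f}$)
$\frac{-269 + G{\left(-15,23 \right)}}{-419 + u} = \frac{-269 + \frac{1}{-5 + 23}}{-419 + 313} = \frac{-269 + \frac{1}{18}}{-106} = \left(-269 + \frac{1}{18}\right) \left(- \frac{1}{106}\right) = \left(- \frac{4841}{18}\right) \left(- \frac{1}{106}\right) = \frac{4841}{1908}$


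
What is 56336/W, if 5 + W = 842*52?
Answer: 56336/43779 ≈ 1.2868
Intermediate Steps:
W = 43779 (W = -5 + 842*52 = -5 + 43784 = 43779)
56336/W = 56336/43779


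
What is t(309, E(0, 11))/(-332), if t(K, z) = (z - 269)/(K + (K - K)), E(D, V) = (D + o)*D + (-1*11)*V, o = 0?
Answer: 65/17098 ≈ 0.0038016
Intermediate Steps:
E(D, V) = D² - 11*V (E(D, V) = (D + 0)*D + (-1*11)*V = D*D - 11*V = D² - 11*V)
t(K, z) = (-269 + z)/K (t(K, z) = (-269 + z)/(K + 0) = (-269 + z)/K)
t(309, E(0, 11))/(-332) = ((-269 + (0² - 11*11))/309)/(-332) = ((-269 + (0 - 121))/309)*(-1/332) = ((-269 - 121)/309)*(-1/332) = ((1/309)*(-390))*(-1/332) = -130/103*(-1/332) = 65/17098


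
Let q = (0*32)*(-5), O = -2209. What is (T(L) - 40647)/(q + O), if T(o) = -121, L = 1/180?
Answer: 40768/2209 ≈ 18.455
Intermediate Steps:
L = 1/180 ≈ 0.0055556
q = 0 (q = 0*(-5) = 0)
(T(L) - 40647)/(q + O) = (-121 - 40647)/(0 - 2209) = -40768/(-2209) = -40768*(-1/2209) = 40768/2209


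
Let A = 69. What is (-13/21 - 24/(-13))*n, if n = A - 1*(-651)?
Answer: 80400/91 ≈ 883.52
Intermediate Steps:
n = 720 (n = 69 - 1*(-651) = 69 + 651 = 720)
(-13/21 - 24/(-13))*n = (-13/21 - 24/(-13))*720 = (-13*1/21 - 24*(-1/13))*720 = (-13/21 + 24/13)*720 = (335/273)*720 = 80400/91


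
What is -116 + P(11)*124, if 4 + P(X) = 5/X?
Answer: -6112/11 ≈ -555.64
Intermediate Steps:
P(X) = -4 + 5/X
-116 + P(11)*124 = -116 + (-4 + 5/11)*124 = -116 - 39/11*124 = -116 - 4836/11 = -6112/11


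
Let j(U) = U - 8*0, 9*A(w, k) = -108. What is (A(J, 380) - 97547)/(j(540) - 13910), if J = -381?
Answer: 13937/1910 ≈ 7.2969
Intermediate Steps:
A(w, k) = -12 (A(w, k) = (⅑)*(-108) = -12)
j(U) = U (j(U) = U + 0 = U)
(A(J, 380) - 97547)/(j(540) - 13910) = (-12 - 97547)/(540 - 13910) = -97559/(-13370) = -97559*(-1/13370) = 13937/1910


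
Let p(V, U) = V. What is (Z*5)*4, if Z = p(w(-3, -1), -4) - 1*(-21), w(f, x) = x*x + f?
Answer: 380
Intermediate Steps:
w(f, x) = f + x² (w(f, x) = x² + f = f + x²)
Z = 19 (Z = (-3 + (-1)²) - 1*(-21) = (-3 + 1) + 21 = -2 + 21 = 19)
(Z*5)*4 = (19*5)*4 = 95*4 = 380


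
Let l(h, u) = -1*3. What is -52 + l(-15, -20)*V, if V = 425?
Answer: -1327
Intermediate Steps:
l(h, u) = -3
-52 + l(-15, -20)*V = -52 - 3*425 = -52 - 1275 = -1327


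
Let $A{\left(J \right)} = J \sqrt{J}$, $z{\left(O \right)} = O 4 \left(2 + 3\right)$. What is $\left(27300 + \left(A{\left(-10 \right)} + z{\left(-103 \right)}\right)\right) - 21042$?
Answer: $4198 - 10 i \sqrt{10} \approx 4198.0 - 31.623 i$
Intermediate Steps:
$z{\left(O \right)} = 20 O$ ($z{\left(O \right)} = O 4 \cdot 5 = O 20 = 20 O$)
$A{\left(J \right)} = J^{\frac{3}{2}}$
$\left(27300 + \left(A{\left(-10 \right)} + z{\left(-103 \right)}\right)\right) - 21042 = \left(27300 + \left(\left(-10\right)^{\frac{3}{2}} + 20 \left(-103\right)\right)\right) - 21042 = \left(27300 - \left(2060 + 10 i \sqrt{10}\right)\right) - 21042 = \left(25240 - 10 i \sqrt{10}\right) - 21042 = 4198 - 10 i \sqrt{10}$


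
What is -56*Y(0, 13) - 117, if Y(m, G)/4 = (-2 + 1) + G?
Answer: -2805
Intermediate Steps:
Y(m, G) = -4 + 4*G (Y(m, G) = 4*((-2 + 1) + G) = 4*(-1 + G) = -4 + 4*G)
-56*Y(0, 13) - 117 = -56*(-4 + 4*13) - 117 = -56*(-4 + 52) - 117 = -56*48 - 117 = -2688 - 117 = -2805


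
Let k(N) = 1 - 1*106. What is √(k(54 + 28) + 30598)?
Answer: √30493 ≈ 174.62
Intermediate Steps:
k(N) = -105 (k(N) = 1 - 106 = -105)
√(k(54 + 28) + 30598) = √(-105 + 30598) = √30493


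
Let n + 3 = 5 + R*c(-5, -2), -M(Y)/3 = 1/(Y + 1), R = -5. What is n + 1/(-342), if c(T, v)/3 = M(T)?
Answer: -6329/684 ≈ -9.2529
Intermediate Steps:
M(Y) = -3/(1 + Y) (M(Y) = -3/(Y + 1) = -3/(1 + Y))
c(T, v) = -9/(1 + T) (c(T, v) = 3*(-3/(1 + T)) = -9/(1 + T))
n = -37/4 (n = -3 + (5 - (-45)/(1 - 5)) = -3 + (5 - (-45)/(-4)) = -3 + (5 - (-45)*(-1)/4) = -3 + (5 - 5*9/4) = -3 + (5 - 45/4) = -3 - 25/4 = -37/4 ≈ -9.2500)
n + 1/(-342) = -37/4 + 1/(-342) = -37/4 - 1/342 = -6329/684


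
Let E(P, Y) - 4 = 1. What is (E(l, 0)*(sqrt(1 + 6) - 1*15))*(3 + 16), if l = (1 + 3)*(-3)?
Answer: -1425 + 95*sqrt(7) ≈ -1173.7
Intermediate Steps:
l = -12 (l = 4*(-3) = -12)
E(P, Y) = 5 (E(P, Y) = 4 + 1 = 5)
(E(l, 0)*(sqrt(1 + 6) - 1*15))*(3 + 16) = (5*(sqrt(1 + 6) - 1*15))*(3 + 16) = (5*(sqrt(7) - 15))*19 = (5*(-15 + sqrt(7)))*19 = (-75 + 5*sqrt(7))*19 = -1425 + 95*sqrt(7)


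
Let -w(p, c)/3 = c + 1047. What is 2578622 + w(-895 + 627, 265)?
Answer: 2574686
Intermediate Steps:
w(p, c) = -3141 - 3*c (w(p, c) = -3*(c + 1047) = -3*(1047 + c) = -3141 - 3*c)
2578622 + w(-895 + 627, 265) = 2578622 + (-3141 - 3*265) = 2578622 + (-3141 - 795) = 2578622 - 3936 = 2574686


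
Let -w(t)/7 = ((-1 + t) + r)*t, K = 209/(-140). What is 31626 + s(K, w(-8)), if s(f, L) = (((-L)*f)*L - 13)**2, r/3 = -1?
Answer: 11361531642619/25 ≈ 4.5446e+11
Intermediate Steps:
r = -3 (r = 3*(-1) = -3)
K = -209/140 (K = 209*(-1/140) = -209/140 ≈ -1.4929)
w(t) = -7*t*(-4 + t) (w(t) = -7*((-1 + t) - 3)*t = -7*(-4 + t)*t = -7*t*(-4 + t))
s(f, L) = (-13 - f*L**2)**2 (s(f, L) = ((-L*f)*L - 13)**2 = (-f*L**2 - 13)**2 = (-13 - f*L**2)**2)
31626 + s(K, w(-8)) = 31626 + (13 - 209*3136*(4 - 1*(-8))**2/140)**2 = 31626 + (13 - 209*3136*(4 + 8)**2/140)**2 = 31626 + (13 - 209*(7*(-8)*12)**2/140)**2 = 31626 + (13 - 209/140*(-672)**2)**2 = 31626 + (13 - 209/140*451584)**2 = 31626 + (13 - 3370752/5)**2 = 31626 + (-3370687/5)**2 = 31626 + 11361530851969/25 = 11361531642619/25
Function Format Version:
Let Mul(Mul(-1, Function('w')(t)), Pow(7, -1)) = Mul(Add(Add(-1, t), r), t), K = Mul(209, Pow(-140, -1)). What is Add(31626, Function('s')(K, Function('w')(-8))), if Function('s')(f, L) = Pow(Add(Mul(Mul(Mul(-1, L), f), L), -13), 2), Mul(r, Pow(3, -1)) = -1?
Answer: Rational(11361531642619, 25) ≈ 4.5446e+11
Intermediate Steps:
r = -3 (r = Mul(3, -1) = -3)
K = Rational(-209, 140) (K = Mul(209, Rational(-1, 140)) = Rational(-209, 140) ≈ -1.4929)
Function('w')(t) = Mul(-7, t, Add(-4, t)) (Function('w')(t) = Mul(-7, Mul(Add(Add(-1, t), -3), t)) = Mul(-7, Mul(Add(-4, t), t)) = Mul(-7, Mul(t, Add(-4, t))) = Mul(-7, t, Add(-4, t)))
Function('s')(f, L) = Pow(Add(-13, Mul(-1, f, Pow(L, 2))), 2) (Function('s')(f, L) = Pow(Add(Mul(Mul(-1, L, f), L), -13), 2) = Pow(Add(Mul(-1, f, Pow(L, 2)), -13), 2) = Pow(Add(-13, Mul(-1, f, Pow(L, 2))), 2))
Add(31626, Function('s')(K, Function('w')(-8))) = Add(31626, Pow(Add(13, Mul(Rational(-209, 140), Pow(Mul(7, -8, Add(4, Mul(-1, -8))), 2))), 2)) = Add(31626, Pow(Add(13, Mul(Rational(-209, 140), Pow(Mul(7, -8, Add(4, 8)), 2))), 2)) = Add(31626, Pow(Add(13, Mul(Rational(-209, 140), Pow(Mul(7, -8, 12), 2))), 2)) = Add(31626, Pow(Add(13, Mul(Rational(-209, 140), Pow(-672, 2))), 2)) = Add(31626, Pow(Add(13, Mul(Rational(-209, 140), 451584)), 2)) = Add(31626, Pow(Add(13, Rational(-3370752, 5)), 2)) = Add(31626, Pow(Rational(-3370687, 5), 2)) = Add(31626, Rational(11361530851969, 25)) = Rational(11361531642619, 25)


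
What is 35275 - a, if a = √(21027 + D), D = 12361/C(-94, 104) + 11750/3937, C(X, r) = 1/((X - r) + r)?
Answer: 35275 - I*√17683976872133/3937 ≈ 35275.0 - 1068.1*I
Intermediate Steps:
C(X, r) = 1/X
D = -4574522408/3937 (D = 12361/(1/(-94)) + 11750/3937 = 12361/(-1/94) + 11750*(1/3937) = 12361*(-94) + 11750/3937 = -1161934 + 11750/3937 = -4574522408/3937 ≈ -1.1619e+6)
a = I*√17683976872133/3937 (a = √(21027 - 4574522408/3937) = √(-4491739109/3937) = I*√17683976872133/3937 ≈ 1068.1*I)
35275 - a = 35275 - I*√17683976872133/3937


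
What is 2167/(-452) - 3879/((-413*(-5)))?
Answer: -6228163/933380 ≈ -6.6727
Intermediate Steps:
2167/(-452) - 3879/((-413*(-5))) = 2167*(-1/452) - 3879/2065 = -2167/452 - 3879*1/2065 = -2167/452 - 3879/2065 = -6228163/933380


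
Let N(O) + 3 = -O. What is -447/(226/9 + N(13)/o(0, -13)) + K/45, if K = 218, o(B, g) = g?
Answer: -1681579/138690 ≈ -12.125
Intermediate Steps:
N(O) = -3 - O
-447/(226/9 + N(13)/o(0, -13)) + K/45 = -447/(226/9 + (-3 - 1*13)/(-13)) + 218/45 = -447/(226*(1/9) + (-3 - 13)*(-1/13)) + 218*(1/45) = -447/(226/9 - 16*(-1/13)) + 218/45 = -447/(226/9 + 16/13) + 218/45 = -447/3082/117 + 218/45 = -447*117/3082 + 218/45 = -52299/3082 + 218/45 = -1681579/138690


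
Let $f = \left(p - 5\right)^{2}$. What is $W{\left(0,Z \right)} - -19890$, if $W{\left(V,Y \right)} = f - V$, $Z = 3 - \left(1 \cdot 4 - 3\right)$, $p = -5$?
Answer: $19990$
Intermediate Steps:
$Z = 2$ ($Z = 3 - \left(4 - 3\right) = 3 - 1 = 2$)
$f = 100$ ($f = \left(-5 - 5\right)^{2} = \left(-10\right)^{2} = 100$)
$W{\left(V,Y \right)} = 100 - V$
$W{\left(0,Z \right)} - -19890 = \left(100 - 0\right) - -19890 = \left(100 + 0\right) + 19890 = 100 + 19890 = 19990$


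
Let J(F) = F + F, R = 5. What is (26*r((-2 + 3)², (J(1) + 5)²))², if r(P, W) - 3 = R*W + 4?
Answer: 42928704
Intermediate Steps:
J(F) = 2*F
r(P, W) = 7 + 5*W (r(P, W) = 3 + (5*W + 4) = 3 + (4 + 5*W) = 7 + 5*W)
(26*r((-2 + 3)², (J(1) + 5)²))² = (26*(7 + 5*(2*1 + 5)²))² = (26*(7 + 5*(2 + 5)²))² = (26*(7 + 5*7²))² = (26*(7 + 5*49))² = (26*(7 + 245))² = (26*252)² = 6552² = 42928704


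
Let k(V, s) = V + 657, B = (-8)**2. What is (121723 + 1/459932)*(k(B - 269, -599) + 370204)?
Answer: 471611767098888/10453 ≈ 4.5117e+10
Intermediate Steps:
B = 64
k(V, s) = 657 + V
(121723 + 1/459932)*(k(B - 269, -599) + 370204) = (121723 + 1/459932)*((657 + (64 - 269)) + 370204) = (121723 + 1/459932)*((657 - 205) + 370204) = 55984302837*(452 + 370204)/459932 = (55984302837/459932)*370656 = 471611767098888/10453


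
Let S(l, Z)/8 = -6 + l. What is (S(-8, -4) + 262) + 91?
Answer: 241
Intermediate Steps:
S(l, Z) = -48 + 8*l (S(l, Z) = 8*(-6 + l) = -48 + 8*l)
(S(-8, -4) + 262) + 91 = ((-48 + 8*(-8)) + 262) + 91 = ((-48 - 64) + 262) + 91 = (-112 + 262) + 91 = 150 + 91 = 241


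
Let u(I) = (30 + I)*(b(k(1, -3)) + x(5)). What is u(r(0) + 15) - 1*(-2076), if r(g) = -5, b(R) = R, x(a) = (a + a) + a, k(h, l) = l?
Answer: 2556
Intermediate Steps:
x(a) = 3*a (x(a) = 2*a + a = 3*a)
u(I) = 360 + 12*I (u(I) = (30 + I)*(-3 + 3*5) = (30 + I)*(-3 + 15) = (30 + I)*12 = 360 + 12*I)
u(r(0) + 15) - 1*(-2076) = (360 + 12*(-5 + 15)) - 1*(-2076) = (360 + 12*10) + 2076 = (360 + 120) + 2076 = 480 + 2076 = 2556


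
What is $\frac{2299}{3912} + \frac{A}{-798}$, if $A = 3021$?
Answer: $- \frac{87575}{27384} \approx -3.198$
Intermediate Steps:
$\frac{2299}{3912} + \frac{A}{-798} = \frac{2299}{3912} + \frac{3021}{-798} = 2299 \cdot \frac{1}{3912} + 3021 \left(- \frac{1}{798}\right) = \frac{2299}{3912} - \frac{53}{14} = - \frac{87575}{27384}$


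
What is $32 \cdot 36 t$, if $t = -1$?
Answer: $-1152$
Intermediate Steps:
$32 \cdot 36 t = 32 \cdot 36 \left(-1\right) = 1152 \left(-1\right) = -1152$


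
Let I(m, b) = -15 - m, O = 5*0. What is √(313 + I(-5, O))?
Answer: √303 ≈ 17.407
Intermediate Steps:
O = 0
√(313 + I(-5, O)) = √(313 + (-15 - 1*(-5))) = √(313 + (-15 + 5)) = √(313 - 10) = √303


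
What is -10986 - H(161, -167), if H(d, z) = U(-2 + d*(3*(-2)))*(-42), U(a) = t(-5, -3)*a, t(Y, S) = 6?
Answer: -254922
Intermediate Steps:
U(a) = 6*a
H(d, z) = 504 + 1512*d (H(d, z) = (6*(-2 + d*(3*(-2))))*(-42) = (6*(-2 + d*(-6)))*(-42) = (6*(-2 - 6*d))*(-42) = (-12 - 36*d)*(-42) = 504 + 1512*d)
-10986 - H(161, -167) = -10986 - (504 + 1512*161) = -10986 - (504 + 243432) = -10986 - 1*243936 = -10986 - 243936 = -254922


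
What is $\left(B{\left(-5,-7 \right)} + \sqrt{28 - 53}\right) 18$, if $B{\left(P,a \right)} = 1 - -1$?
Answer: $36 + 90 i \approx 36.0 + 90.0 i$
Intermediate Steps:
$B{\left(P,a \right)} = 2$ ($B{\left(P,a \right)} = 1 + 1 = 2$)
$\left(B{\left(-5,-7 \right)} + \sqrt{28 - 53}\right) 18 = \left(2 + \sqrt{28 - 53}\right) 18 = \left(2 + \sqrt{-25}\right) 18 = \left(2 + 5 i\right) 18 = 36 + 90 i$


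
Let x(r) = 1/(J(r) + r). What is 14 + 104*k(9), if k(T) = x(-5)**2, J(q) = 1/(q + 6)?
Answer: 41/2 ≈ 20.500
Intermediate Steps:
J(q) = 1/(6 + q)
x(r) = 1/(r + 1/(6 + r)) (x(r) = 1/(1/(6 + r) + r) = 1/(r + 1/(6 + r)))
k(T) = 1/16 (k(T) = ((6 - 5)/(1 - 5*(6 - 5)))**2 = (1/(1 - 5*1))**2 = (1/(1 - 5))**2 = (1/(-4))**2 = (-1/4*1)**2 = (-1/4)**2 = 1/16)
14 + 104*k(9) = 14 + 104*(1/16) = 14 + 13/2 = 41/2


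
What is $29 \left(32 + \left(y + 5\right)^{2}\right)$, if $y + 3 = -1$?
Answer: $957$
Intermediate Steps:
$y = -4$ ($y = -3 - 1 = -4$)
$29 \left(32 + \left(y + 5\right)^{2}\right) = 29 \left(32 + \left(-4 + 5\right)^{2}\right) = 29 \left(32 + 1^{2}\right) = 29 \left(32 + 1\right) = 29 \cdot 33 = 957$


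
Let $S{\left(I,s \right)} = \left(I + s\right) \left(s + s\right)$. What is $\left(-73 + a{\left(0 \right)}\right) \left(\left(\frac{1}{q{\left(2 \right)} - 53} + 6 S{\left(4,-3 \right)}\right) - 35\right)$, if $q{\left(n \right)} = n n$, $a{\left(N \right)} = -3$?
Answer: $\frac{264480}{49} \approx 5397.5$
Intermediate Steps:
$S{\left(I,s \right)} = 2 s \left(I + s\right)$ ($S{\left(I,s \right)} = \left(I + s\right) 2 s = 2 s \left(I + s\right)$)
$q{\left(n \right)} = n^{2}$
$\left(-73 + a{\left(0 \right)}\right) \left(\left(\frac{1}{q{\left(2 \right)} - 53} + 6 S{\left(4,-3 \right)}\right) - 35\right) = \left(-73 - 3\right) \left(\left(\frac{1}{2^{2} - 53} + 6 \cdot 2 \left(-3\right) \left(4 - 3\right)\right) - 35\right) = - 76 \left(\left(\frac{1}{4 - 53} + 6 \cdot 2 \left(-3\right) 1\right) - 35\right) = - 76 \left(\left(\frac{1}{-49} + 6 \left(-6\right)\right) - 35\right) = - 76 \left(\left(- \frac{1}{49} - 36\right) - 35\right) = - 76 \left(- \frac{1765}{49} - 35\right) = \left(-76\right) \left(- \frac{3480}{49}\right) = \frac{264480}{49}$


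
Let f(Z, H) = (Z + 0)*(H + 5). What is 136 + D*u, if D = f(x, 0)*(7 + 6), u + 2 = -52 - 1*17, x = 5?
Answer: -22939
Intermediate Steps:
f(Z, H) = Z*(5 + H)
u = -71 (u = -2 + (-52 - 1*17) = -2 + (-52 - 17) = -2 - 69 = -71)
D = 325 (D = (5*(5 + 0))*(7 + 6) = (5*5)*13 = 25*13 = 325)
136 + D*u = 136 + 325*(-71) = 136 - 23075 = -22939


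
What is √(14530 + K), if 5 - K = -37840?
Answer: 5*√2095 ≈ 228.86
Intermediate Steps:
K = 37845 (K = 5 - 1*(-37840) = 5 + 37840 = 37845)
√(14530 + K) = √(14530 + 37845) = √52375 = 5*√2095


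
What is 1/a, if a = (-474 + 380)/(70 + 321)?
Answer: -391/94 ≈ -4.1596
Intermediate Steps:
a = -94/391 ≈ -0.24041
1/a = 1/(-94/391) = -391/94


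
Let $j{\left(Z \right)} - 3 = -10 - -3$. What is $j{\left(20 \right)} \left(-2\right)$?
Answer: $8$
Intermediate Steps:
$j{\left(Z \right)} = -4$ ($j{\left(Z \right)} = 3 - 7 = -4$)
$j{\left(20 \right)} \left(-2\right) = \left(-4\right) \left(-2\right) = 8$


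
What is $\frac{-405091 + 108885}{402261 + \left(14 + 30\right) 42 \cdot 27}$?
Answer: $- \frac{296206}{452157} \approx -0.6551$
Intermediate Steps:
$\frac{-405091 + 108885}{402261 + \left(14 + 30\right) 42 \cdot 27} = - \frac{296206}{402261 + 44 \cdot 42 \cdot 27} = - \frac{296206}{402261 + 1848 \cdot 27} = - \frac{296206}{402261 + 49896} = - \frac{296206}{452157}$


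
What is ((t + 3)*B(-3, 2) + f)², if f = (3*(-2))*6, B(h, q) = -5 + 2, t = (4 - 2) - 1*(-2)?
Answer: 3249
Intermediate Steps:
t = 4 (t = 2 + 2 = 4)
B(h, q) = -3
f = -36 (f = -6*6 = -36)
((t + 3)*B(-3, 2) + f)² = ((4 + 3)*(-3) - 36)² = (7*(-3) - 36)² = (-21 - 36)² = (-57)² = 3249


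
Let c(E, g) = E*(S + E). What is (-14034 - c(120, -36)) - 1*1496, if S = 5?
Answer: -30530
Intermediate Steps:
c(E, g) = E*(5 + E)
(-14034 - c(120, -36)) - 1*1496 = (-14034 - 120*(5 + 120)) - 1*1496 = (-14034 - 120*125) - 1496 = (-14034 - 1*15000) - 1496 = (-14034 - 15000) - 1496 = -29034 - 1496 = -30530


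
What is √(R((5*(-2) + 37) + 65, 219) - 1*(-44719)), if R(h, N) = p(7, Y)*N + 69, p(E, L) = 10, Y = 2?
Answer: √46978 ≈ 216.74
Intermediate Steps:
R(h, N) = 69 + 10*N (R(h, N) = 10*N + 69 = 69 + 10*N)
√(R((5*(-2) + 37) + 65, 219) - 1*(-44719)) = √((69 + 10*219) - 1*(-44719)) = √((69 + 2190) + 44719) = √(2259 + 44719) = √46978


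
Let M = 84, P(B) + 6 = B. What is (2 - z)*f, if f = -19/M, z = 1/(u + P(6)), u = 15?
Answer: -551/1260 ≈ -0.43730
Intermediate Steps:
P(B) = -6 + B
z = 1/15 (z = 1/(15 + (-6 + 6)) = 1/(15 + 0) = 1/15 ≈ 0.066667)
f = -19/84 ≈ -0.22619
(2 - z)*f = (2 - 1*1/15)*(-19/84) = (2 - 1/15)*(-19/84) = (29/15)*(-19/84) = -551/1260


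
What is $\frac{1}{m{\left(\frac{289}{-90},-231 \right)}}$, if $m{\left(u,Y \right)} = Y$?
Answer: $- \frac{1}{231} \approx -0.004329$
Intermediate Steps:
$\frac{1}{m{\left(\frac{289}{-90},-231 \right)}} = \frac{1}{-231} = - \frac{1}{231}$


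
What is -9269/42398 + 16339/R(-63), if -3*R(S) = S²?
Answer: -705003809/56092554 ≈ -12.569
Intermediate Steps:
R(S) = -S²/3
-9269/42398 + 16339/R(-63) = -9269/42398 + 16339/((-⅓*(-63)²)) = -9269*1/42398 + 16339/((-⅓*3969)) = -9269/42398 + 16339/(-1323) = -9269/42398 + 16339*(-1/1323) = -9269/42398 - 16339/1323 = -705003809/56092554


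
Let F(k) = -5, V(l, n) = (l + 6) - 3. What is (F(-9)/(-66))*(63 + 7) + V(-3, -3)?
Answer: 175/33 ≈ 5.3030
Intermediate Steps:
V(l, n) = 3 + l (V(l, n) = (6 + l) - 3 = 3 + l)
(F(-9)/(-66))*(63 + 7) + V(-3, -3) = (-5/(-66))*(63 + 7) + (3 - 3) = -5*(-1/66)*70 + 0 = (5/66)*70 + 0 = 175/33 + 0 = 175/33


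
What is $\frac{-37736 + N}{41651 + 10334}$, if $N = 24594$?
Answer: $- \frac{13142}{51985} \approx -0.2528$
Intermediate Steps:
$\frac{-37736 + N}{41651 + 10334} = \frac{-37736 + 24594}{41651 + 10334} = - \frac{13142}{51985}$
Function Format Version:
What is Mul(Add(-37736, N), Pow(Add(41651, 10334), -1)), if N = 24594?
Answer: Rational(-13142, 51985) ≈ -0.25280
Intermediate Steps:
Mul(Add(-37736, N), Pow(Add(41651, 10334), -1)) = Mul(Add(-37736, 24594), Pow(Add(41651, 10334), -1)) = Mul(-13142, Pow(51985, -1)) = Mul(-13142, Rational(1, 51985)) = Rational(-13142, 51985)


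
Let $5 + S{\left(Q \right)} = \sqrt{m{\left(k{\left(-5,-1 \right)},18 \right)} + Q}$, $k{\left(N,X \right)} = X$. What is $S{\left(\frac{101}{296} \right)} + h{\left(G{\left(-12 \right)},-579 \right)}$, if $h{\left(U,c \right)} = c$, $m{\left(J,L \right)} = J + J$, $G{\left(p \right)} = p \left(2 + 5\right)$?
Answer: $-584 + \frac{i \sqrt{36334}}{148} \approx -584.0 + 1.2879 i$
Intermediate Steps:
$G{\left(p \right)} = 7 p$ ($G{\left(p \right)} = p 7 = 7 p$)
$m{\left(J,L \right)} = 2 J$
$S{\left(Q \right)} = -5 + \sqrt{-2 + Q}$ ($S{\left(Q \right)} = -5 + \sqrt{2 \left(-1\right) + Q} = -5 + \sqrt{-2 + Q}$)
$S{\left(\frac{101}{296} \right)} + h{\left(G{\left(-12 \right)},-579 \right)} = \left(-5 + \sqrt{-2 + \frac{101}{296}}\right) - 579 = \left(-5 + \sqrt{- \frac{491}{296}}\right) - 579 = \left(-5 + \frac{i \sqrt{36334}}{148}\right) - 579 = -584 + \frac{i \sqrt{36334}}{148}$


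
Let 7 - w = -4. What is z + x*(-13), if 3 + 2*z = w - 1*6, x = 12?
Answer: -155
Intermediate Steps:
w = 11 (w = 7 - 1*(-4) = 7 + 4 = 11)
z = 1 (z = -3/2 + (11 - 1*6)/2 = -3/2 + (11 - 6)/2 = -3/2 + (½)*5 = -3/2 + 5/2 = 1)
z + x*(-13) = 1 + 12*(-13) = 1 - 156 = -155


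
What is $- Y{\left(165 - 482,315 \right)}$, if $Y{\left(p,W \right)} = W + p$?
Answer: $2$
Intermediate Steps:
$- Y{\left(165 - 482,315 \right)} = - (315 + \left(165 - 482\right)) = - (315 - 317) = \left(-1\right) \left(-2\right) = 2$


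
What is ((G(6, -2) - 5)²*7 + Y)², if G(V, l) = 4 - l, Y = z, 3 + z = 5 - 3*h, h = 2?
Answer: 9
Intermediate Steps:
z = -4 (z = -3 + (5 - 3*2) = -3 + (5 - 6) = -3 - 1 = -4)
Y = -4
((G(6, -2) - 5)²*7 + Y)² = (((4 - 1*(-2)) - 5)²*7 - 4)² = (((4 + 2) - 5)²*7 - 4)² = ((6 - 5)²*7 - 4)² = (1²*7 - 4)² = (1*7 - 4)² = (7 - 4)² = 3² = 9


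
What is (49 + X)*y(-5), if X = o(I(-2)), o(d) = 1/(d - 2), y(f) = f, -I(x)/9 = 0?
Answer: -485/2 ≈ -242.50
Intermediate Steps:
I(x) = 0 (I(x) = -9*0 = 0)
o(d) = 1/(-2 + d)
X = -½ (X = 1/(-2 + 0) = 1/(-2) = -½ ≈ -0.50000)
(49 + X)*y(-5) = (49 - ½)*(-5) = (97/2)*(-5) = -485/2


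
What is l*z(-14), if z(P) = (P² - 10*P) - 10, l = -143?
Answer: -46618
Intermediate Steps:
z(P) = -10 + P² - 10*P
l*z(-14) = -143*(-10 + (-14)² - 10*(-14)) = -143*(-10 + 196 + 140) = -143*326 = -46618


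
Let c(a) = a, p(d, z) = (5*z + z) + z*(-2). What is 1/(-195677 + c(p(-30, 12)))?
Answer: -1/195629 ≈ -5.1117e-6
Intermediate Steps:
p(d, z) = 4*z (p(d, z) = 6*z - 2*z = 4*z)
1/(-195677 + c(p(-30, 12))) = 1/(-195677 + 4*12) = 1/(-195677 + 48) = 1/(-195629) = -1/195629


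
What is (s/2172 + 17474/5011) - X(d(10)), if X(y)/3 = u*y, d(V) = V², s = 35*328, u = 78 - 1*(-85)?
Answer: -133031709748/2720973 ≈ -48891.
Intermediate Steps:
u = 163 (u = 78 + 85 = 163)
s = 11480
X(y) = 489*y (X(y) = 3*(163*y) = 489*y)
(s/2172 + 17474/5011) - X(d(10)) = (11480/2172 + 17474/5011) - 489*10² = (11480*(1/2172) + 17474*(1/5011)) - 489*100 = (2870/543 + 17474/5011) - 1*48900 = 23869952/2720973 - 48900 = -133031709748/2720973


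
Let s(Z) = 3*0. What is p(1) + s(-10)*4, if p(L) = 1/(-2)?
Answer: -1/2 ≈ -0.50000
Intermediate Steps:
p(L) = -1/2
s(Z) = 0
p(1) + s(-10)*4 = -1/2 + 0*4 = -1/2 + 0 = -1/2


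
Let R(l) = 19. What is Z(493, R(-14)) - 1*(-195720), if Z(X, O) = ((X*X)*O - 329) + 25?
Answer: 4813347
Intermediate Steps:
Z(X, O) = -304 + O*X**2 (Z(X, O) = (X**2*O - 329) + 25 = (O*X**2 - 329) + 25 = (-329 + O*X**2) + 25 = -304 + O*X**2)
Z(493, R(-14)) - 1*(-195720) = (-304 + 19*493**2) - 1*(-195720) = (-304 + 19*243049) + 195720 = (-304 + 4617931) + 195720 = 4617627 + 195720 = 4813347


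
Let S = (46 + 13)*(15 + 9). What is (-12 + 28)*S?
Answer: 22656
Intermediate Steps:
S = 1416 (S = 59*24 = 1416)
(-12 + 28)*S = (-12 + 28)*1416 = 16*1416 = 22656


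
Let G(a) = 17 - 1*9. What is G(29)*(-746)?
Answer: -5968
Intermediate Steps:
G(a) = 8 (G(a) = 17 - 9 = 8)
G(29)*(-746) = 8*(-746) = -5968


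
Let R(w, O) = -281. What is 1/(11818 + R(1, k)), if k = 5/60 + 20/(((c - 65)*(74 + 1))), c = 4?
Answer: 1/11537 ≈ 8.6678e-5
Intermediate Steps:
k = 289/3660 (k = 5/60 + 20/(((4 - 65)*(74 + 1))) = 5*(1/60) + 20/((-61*75)) = 1/12 + 20/(-4575) = 1/12 + 20*(-1/4575) = 1/12 - 4/915 = 289/3660 ≈ 0.078962)
1/(11818 + R(1, k)) = 1/(11818 - 281) = 1/11537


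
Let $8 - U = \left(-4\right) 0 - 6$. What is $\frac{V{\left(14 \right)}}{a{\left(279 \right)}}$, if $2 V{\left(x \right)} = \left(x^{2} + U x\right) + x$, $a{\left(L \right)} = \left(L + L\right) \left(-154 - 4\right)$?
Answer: $- \frac{203}{88164} \approx -0.0023025$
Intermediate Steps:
$U = 14$ ($U = 8 - \left(\left(-4\right) 0 - 6\right) = 8 - \left(0 - 6\right) = 8 - -6 = 8 + 6 = 14$)
$a{\left(L \right)} = - 316 L$ ($a{\left(L \right)} = 2 L \left(-158\right) = - 316 L$)
$V{\left(x \right)} = \frac{x^{2}}{2} + \frac{15 x}{2}$ ($V{\left(x \right)} = \frac{\left(x^{2} + 14 x\right) + x}{2} = \frac{x^{2} + 15 x}{2} = \frac{x^{2}}{2} + \frac{15 x}{2}$)
$\frac{V{\left(14 \right)}}{a{\left(279 \right)}} = \frac{\frac{1}{2} \cdot 14 \left(15 + 14\right)}{\left(-316\right) 279} = \frac{\frac{1}{2} \cdot 14 \cdot 29}{-88164} = 203 \left(- \frac{1}{88164}\right) = - \frac{203}{88164}$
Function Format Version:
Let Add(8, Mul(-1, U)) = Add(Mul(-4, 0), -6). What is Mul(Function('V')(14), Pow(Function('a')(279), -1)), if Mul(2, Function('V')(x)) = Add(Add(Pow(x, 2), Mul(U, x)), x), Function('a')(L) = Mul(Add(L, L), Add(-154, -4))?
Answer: Rational(-203, 88164) ≈ -0.0023025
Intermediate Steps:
U = 14 (U = Add(8, Mul(-1, Add(Mul(-4, 0), -6))) = Add(8, Mul(-1, Add(0, -6))) = Add(8, Mul(-1, -6)) = Add(8, 6) = 14)
Function('a')(L) = Mul(-316, L) (Function('a')(L) = Mul(Mul(2, L), -158) = Mul(-316, L))
Function('V')(x) = Add(Mul(Rational(1, 2), Pow(x, 2)), Mul(Rational(15, 2), x)) (Function('V')(x) = Mul(Rational(1, 2), Add(Add(Pow(x, 2), Mul(14, x)), x)) = Mul(Rational(1, 2), Add(Pow(x, 2), Mul(15, x))) = Add(Mul(Rational(1, 2), Pow(x, 2)), Mul(Rational(15, 2), x)))
Mul(Function('V')(14), Pow(Function('a')(279), -1)) = Mul(Mul(Rational(1, 2), 14, Add(15, 14)), Pow(Mul(-316, 279), -1)) = Mul(Mul(Rational(1, 2), 14, 29), Pow(-88164, -1)) = Mul(203, Rational(-1, 88164)) = Rational(-203, 88164)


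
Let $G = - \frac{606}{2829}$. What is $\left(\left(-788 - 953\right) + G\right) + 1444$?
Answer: $- \frac{280273}{943} \approx -297.21$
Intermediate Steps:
$G = - \frac{202}{943}$ ($G = \left(-606\right) \frac{1}{2829} = - \frac{202}{943} \approx -0.21421$)
$\left(\left(-788 - 953\right) + G\right) + 1444 = \left(\left(-788 - 953\right) - \frac{202}{943}\right) + 1444 = \left(-1741 - \frac{202}{943}\right) + 1444 = - \frac{1641965}{943} + 1444 = - \frac{280273}{943}$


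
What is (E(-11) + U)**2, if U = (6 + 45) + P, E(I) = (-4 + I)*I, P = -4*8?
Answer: 33856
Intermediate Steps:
P = -32
E(I) = I*(-4 + I)
U = 19 (U = (6 + 45) - 32 = 51 - 32 = 19)
(E(-11) + U)**2 = (-11*(-4 - 11) + 19)**2 = (-11*(-15) + 19)**2 = (165 + 19)**2 = 184**2 = 33856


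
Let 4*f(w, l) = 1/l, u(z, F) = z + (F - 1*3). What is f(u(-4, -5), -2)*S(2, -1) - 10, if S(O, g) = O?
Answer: -41/4 ≈ -10.250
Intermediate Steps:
u(z, F) = -3 + F + z (u(z, F) = z + (F - 3) = z + (-3 + F) = -3 + F + z)
f(w, l) = 1/(4*l)
f(u(-4, -5), -2)*S(2, -1) - 10 = ((¼)/(-2))*2 - 10 = ((¼)*(-½))*2 - 10 = -⅛*2 - 10 = -¼ - 10 = -41/4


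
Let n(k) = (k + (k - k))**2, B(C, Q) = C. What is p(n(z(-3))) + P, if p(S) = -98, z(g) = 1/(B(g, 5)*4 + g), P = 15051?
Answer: 14953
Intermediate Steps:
z(g) = 1/(5*g) (z(g) = 1/(g*4 + g) = 1/(4*g + g) = 1/(5*g))
n(k) = k**2 (n(k) = (k + 0)**2 = k**2)
p(n(z(-3))) + P = -98 + 15051 = 14953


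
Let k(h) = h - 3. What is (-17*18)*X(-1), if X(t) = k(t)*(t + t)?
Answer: -2448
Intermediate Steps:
k(h) = -3 + h
X(t) = 2*t*(-3 + t) (X(t) = (-3 + t)*(t + t) = (-3 + t)*(2*t) = 2*t*(-3 + t))
(-17*18)*X(-1) = (-17*18)*(2*(-1)*(-3 - 1)) = -612*(-1)*(-4) = -306*8 = -2448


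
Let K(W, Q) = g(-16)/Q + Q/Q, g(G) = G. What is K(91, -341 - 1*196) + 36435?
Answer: 19566148/537 ≈ 36436.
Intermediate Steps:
K(W, Q) = 1 - 16/Q (K(W, Q) = -16/Q + Q/Q = -16/Q + 1 = 1 - 16/Q)
K(91, -341 - 1*196) + 36435 = (-16 + (-341 - 1*196))/(-341 - 1*196) + 36435 = (-16 + (-341 - 196))/(-341 - 196) + 36435 = (-16 - 537)/(-537) + 36435 = -1/537*(-553) + 36435 = 553/537 + 36435 = 19566148/537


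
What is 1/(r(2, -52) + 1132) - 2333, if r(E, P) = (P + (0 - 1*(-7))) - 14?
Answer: -2503308/1073 ≈ -2333.0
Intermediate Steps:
r(E, P) = -7 + P (r(E, P) = (P + (0 + 7)) - 14 = (P + 7) - 14 = (7 + P) - 14 = -7 + P)
1/(r(2, -52) + 1132) - 2333 = 1/((-7 - 52) + 1132) - 2333 = 1/(-59 + 1132) - 2333 = 1/1073 - 2333 = -2503308/1073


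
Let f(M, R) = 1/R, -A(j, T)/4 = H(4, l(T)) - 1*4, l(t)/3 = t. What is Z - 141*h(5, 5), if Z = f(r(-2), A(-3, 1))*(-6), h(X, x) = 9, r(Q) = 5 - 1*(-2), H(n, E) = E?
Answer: -2541/2 ≈ -1270.5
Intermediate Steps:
l(t) = 3*t
r(Q) = 7 (r(Q) = 5 + 2 = 7)
A(j, T) = 16 - 12*T (A(j, T) = -4*(3*T - 1*4) = -4*(3*T - 4) = -4*(-4 + 3*T) = 16 - 12*T)
Z = -3/2 (Z = -6/(16 - 12*1) = -6/(16 - 12) = -6/4 = (¼)*(-6) = -3/2 ≈ -1.5000)
Z - 141*h(5, 5) = -3/2 - 141*9 = -3/2 - 1269 = -2541/2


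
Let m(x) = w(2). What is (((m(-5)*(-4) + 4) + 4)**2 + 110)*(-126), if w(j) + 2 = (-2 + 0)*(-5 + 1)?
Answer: -46116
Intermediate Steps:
w(j) = 6 (w(j) = -2 + (-2 + 0)*(-5 + 1) = -2 - 2*(-4) = -2 + 8 = 6)
m(x) = 6
(((m(-5)*(-4) + 4) + 4)**2 + 110)*(-126) = (((6*(-4) + 4) + 4)**2 + 110)*(-126) = (((-24 + 4) + 4)**2 + 110)*(-126) = ((-20 + 4)**2 + 110)*(-126) = ((-16)**2 + 110)*(-126) = (256 + 110)*(-126) = 366*(-126) = -46116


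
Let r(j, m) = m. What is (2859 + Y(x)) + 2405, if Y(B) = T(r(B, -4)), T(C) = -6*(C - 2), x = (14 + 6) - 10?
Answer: 5300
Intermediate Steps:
x = 10 (x = 20 - 10 = 10)
T(C) = 12 - 6*C (T(C) = -6*(-2 + C) = 12 - 6*C)
Y(B) = 36 (Y(B) = 12 - 6*(-4) = 12 + 24 = 36)
(2859 + Y(x)) + 2405 = (2859 + 36) + 2405 = 2895 + 2405 = 5300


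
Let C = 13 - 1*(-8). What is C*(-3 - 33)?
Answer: -756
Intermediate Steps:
C = 21 (C = 13 + 8 = 21)
C*(-3 - 33) = 21*(-3 - 33) = 21*(-36) = -756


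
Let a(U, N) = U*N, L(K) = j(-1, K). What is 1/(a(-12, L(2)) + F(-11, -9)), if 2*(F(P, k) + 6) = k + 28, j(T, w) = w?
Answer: -2/41 ≈ -0.048781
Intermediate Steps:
L(K) = K
F(P, k) = 8 + k/2 (F(P, k) = -6 + (k + 28)/2 = -6 + (28 + k)/2 = -6 + (14 + k/2) = 8 + k/2)
a(U, N) = N*U
1/(a(-12, L(2)) + F(-11, -9)) = 1/(2*(-12) + (8 + (½)*(-9))) = 1/(-24 + (8 - 9/2)) = 1/(-24 + 7/2) = 1/(-41/2) = -2/41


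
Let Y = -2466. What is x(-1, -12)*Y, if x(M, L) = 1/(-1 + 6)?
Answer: -2466/5 ≈ -493.20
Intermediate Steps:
x(M, L) = ⅕ (x(M, L) = 1/5 = ⅕)
x(-1, -12)*Y = (⅕)*(-2466) = -2466/5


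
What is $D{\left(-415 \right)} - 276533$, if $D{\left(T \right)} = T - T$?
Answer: $-276533$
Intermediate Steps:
$D{\left(T \right)} = 0$
$D{\left(-415 \right)} - 276533 = 0 - 276533 = -276533$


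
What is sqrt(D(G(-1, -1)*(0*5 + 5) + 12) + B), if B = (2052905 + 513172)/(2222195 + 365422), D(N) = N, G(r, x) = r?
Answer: 2*sqrt(1486398795537)/862539 ≈ 2.8270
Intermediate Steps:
B = 855359/862539 (B = 2566077/2587617 = 2566077*(1/2587617) = 855359/862539 ≈ 0.99168)
sqrt(D(G(-1, -1)*(0*5 + 5) + 12) + B) = sqrt((-(0*5 + 5) + 12) + 855359/862539) = sqrt((-(0 + 5) + 12) + 855359/862539) = sqrt((-1*5 + 12) + 855359/862539) = sqrt((-5 + 12) + 855359/862539) = sqrt(7 + 855359/862539) = sqrt(6893132/862539) = 2*sqrt(1486398795537)/862539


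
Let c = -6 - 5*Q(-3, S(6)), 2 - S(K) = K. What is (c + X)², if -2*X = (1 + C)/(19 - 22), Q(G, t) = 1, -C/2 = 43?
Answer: 22801/36 ≈ 633.36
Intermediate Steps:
C = -86 (C = -2*43 = -86)
S(K) = 2 - K
c = -11 (c = -6 - 5*1 = -6 - 5 = -11)
X = -85/6 (X = -(1 - 86)/(2*(19 - 22)) = -(-85)/(2*(-3)) = -(-85)*(-1)/(2*3) = -½*85/3 = -85/6 ≈ -14.167)
(c + X)² = (-11 - 85/6)² = (-151/6)² = 22801/36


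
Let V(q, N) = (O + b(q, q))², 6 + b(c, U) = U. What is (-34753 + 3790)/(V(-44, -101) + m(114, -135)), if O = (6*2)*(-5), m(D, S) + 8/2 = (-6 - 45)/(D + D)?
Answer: -2353188/919279 ≈ -2.5598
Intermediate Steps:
m(D, S) = -4 - 51/(2*D) (m(D, S) = -4 + (-6 - 45)/(D + D) = -4 - 51*1/(2*D) = -4 - 51/(2*D))
b(c, U) = -6 + U
O = -60 (O = 12*(-5) = -60)
V(q, N) = (-66 + q)² (V(q, N) = (-60 + (-6 + q))² = (-66 + q)²)
(-34753 + 3790)/(V(-44, -101) + m(114, -135)) = (-34753 + 3790)/((-66 - 44)² + (-4 - 51/2/114)) = -30963/((-110)² + (-4 - 51/2*1/114)) = -30963/(12100 + (-4 - 17/76)) = -30963/(12100 - 321/76) = -30963/919279/76 = -30963*76/919279 = -2353188/919279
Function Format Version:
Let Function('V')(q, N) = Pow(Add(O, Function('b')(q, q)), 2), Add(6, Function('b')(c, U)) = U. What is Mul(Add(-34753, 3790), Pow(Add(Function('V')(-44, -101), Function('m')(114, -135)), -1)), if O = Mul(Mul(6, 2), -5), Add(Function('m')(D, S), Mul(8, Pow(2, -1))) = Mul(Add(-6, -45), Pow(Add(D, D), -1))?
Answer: Rational(-2353188, 919279) ≈ -2.5598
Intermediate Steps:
Function('m')(D, S) = Add(-4, Mul(Rational(-51, 2), Pow(D, -1))) (Function('m')(D, S) = Add(-4, Mul(Add(-6, -45), Pow(Add(D, D), -1))) = Add(-4, Mul(-51, Pow(Mul(2, D), -1))) = Add(-4, Mul(-51, Mul(Rational(1, 2), Pow(D, -1)))) = Add(-4, Mul(Rational(-51, 2), Pow(D, -1))))
Function('b')(c, U) = Add(-6, U)
O = -60 (O = Mul(12, -5) = -60)
Function('V')(q, N) = Pow(Add(-66, q), 2) (Function('V')(q, N) = Pow(Add(-60, Add(-6, q)), 2) = Pow(Add(-66, q), 2))
Mul(Add(-34753, 3790), Pow(Add(Function('V')(-44, -101), Function('m')(114, -135)), -1)) = Mul(Add(-34753, 3790), Pow(Add(Pow(Add(-66, -44), 2), Add(-4, Mul(Rational(-51, 2), Pow(114, -1)))), -1)) = Mul(-30963, Pow(Add(Pow(-110, 2), Add(-4, Mul(Rational(-51, 2), Rational(1, 114)))), -1)) = Mul(-30963, Pow(Add(12100, Add(-4, Rational(-17, 76))), -1)) = Mul(-30963, Pow(Add(12100, Rational(-321, 76)), -1)) = Mul(-30963, Pow(Rational(919279, 76), -1)) = Mul(-30963, Rational(76, 919279)) = Rational(-2353188, 919279)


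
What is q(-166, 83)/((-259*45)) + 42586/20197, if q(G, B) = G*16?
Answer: 549983062/235396035 ≈ 2.3364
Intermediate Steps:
q(G, B) = 16*G
q(-166, 83)/((-259*45)) + 42586/20197 = (16*(-166))/((-259*45)) + 42586/20197 = -2656/(-11655) + 42586*(1/20197) = -2656*(-1/11655) + 42586/20197 = 2656/11655 + 42586/20197 = 549983062/235396035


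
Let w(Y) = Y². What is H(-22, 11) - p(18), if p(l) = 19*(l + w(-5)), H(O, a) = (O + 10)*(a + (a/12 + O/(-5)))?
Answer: -5064/5 ≈ -1012.8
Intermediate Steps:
H(O, a) = (10 + O)*(-O/5 + 13*a/12) (H(O, a) = (10 + O)*(a + (a*(1/12) + O*(-⅕))) = (10 + O)*(a + (a/12 - O/5)) = (10 + O)*(a + (-O/5 + a/12)) = (10 + O)*(-O/5 + 13*a/12))
p(l) = 475 + 19*l (p(l) = 19*(l + (-5)²) = 19*(l + 25) = 19*(25 + l) = 475 + 19*l)
H(-22, 11) - p(18) = (-2*(-22) - ⅕*(-22)² + (65/6)*11 + (13/12)*(-22)*11) - (475 + 19*18) = (44 - ⅕*484 + 715/6 - 1573/6) - (475 + 342) = (44 - 484/5 + 715/6 - 1573/6) - 1*817 = -979/5 - 817 = -5064/5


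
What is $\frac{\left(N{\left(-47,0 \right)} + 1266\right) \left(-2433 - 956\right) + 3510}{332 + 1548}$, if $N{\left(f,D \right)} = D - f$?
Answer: $- \frac{94601}{40} \approx -2365.0$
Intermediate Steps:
$\frac{\left(N{\left(-47,0 \right)} + 1266\right) \left(-2433 - 956\right) + 3510}{332 + 1548} = \frac{\left(\left(0 - -47\right) + 1266\right) \left(-2433 - 956\right) + 3510}{332 + 1548} = \frac{\left(\left(0 + 47\right) + 1266\right) \left(-3389\right) + 3510}{1880} = \left(\left(47 + 1266\right) \left(-3389\right) + 3510\right) \frac{1}{1880} = \left(1313 \left(-3389\right) + 3510\right) \frac{1}{1880} = \left(-4449757 + 3510\right) \frac{1}{1880} = \left(-4446247\right) \frac{1}{1880} = - \frac{94601}{40}$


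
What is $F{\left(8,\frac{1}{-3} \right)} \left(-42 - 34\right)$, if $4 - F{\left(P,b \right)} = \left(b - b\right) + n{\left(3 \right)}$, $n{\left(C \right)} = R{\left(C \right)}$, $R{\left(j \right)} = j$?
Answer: $-76$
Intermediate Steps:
$n{\left(C \right)} = C$
$F{\left(P,b \right)} = 1$ ($F{\left(P,b \right)} = 4 - \left(\left(b - b\right) + 3\right) = 4 - \left(0 + 3\right) = 4 - 3 = 1$)
$F{\left(8,\frac{1}{-3} \right)} \left(-42 - 34\right) = 1 \left(-42 - 34\right) = 1 \left(-76\right) = -76$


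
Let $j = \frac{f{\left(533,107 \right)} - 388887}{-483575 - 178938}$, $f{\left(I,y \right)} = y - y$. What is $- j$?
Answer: $- \frac{388887}{662513} \approx -0.58699$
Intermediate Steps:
$f{\left(I,y \right)} = 0$
$j = \frac{388887}{662513}$ ($j = \frac{0 - 388887}{-483575 - 178938} = - \frac{388887}{-662513} = \left(-388887\right) \left(- \frac{1}{662513}\right) = \frac{388887}{662513} \approx 0.58699$)
$- j = \left(-1\right) \frac{388887}{662513} = - \frac{388887}{662513}$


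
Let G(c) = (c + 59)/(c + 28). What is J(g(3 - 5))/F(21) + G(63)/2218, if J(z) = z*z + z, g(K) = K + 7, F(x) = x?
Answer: 144231/100919 ≈ 1.4292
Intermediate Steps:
G(c) = (59 + c)/(28 + c)
g(K) = 7 + K
J(z) = z + z² (J(z) = z² + z = z + z²)
J(g(3 - 5))/F(21) + G(63)/2218 = ((7 + (3 - 5))*(1 + (7 + (3 - 5))))/21 + ((59 + 63)/(28 + 63))/2218 = ((7 - 2)*(1 + (7 - 2)))*(1/21) + (122/91)*(1/2218) = (5*(1 + 5))*(1/21) + ((1/91)*122)*(1/2218) = (5*6)*(1/21) + (122/91)*(1/2218) = 30*(1/21) + 61/100919 = 10/7 + 61/100919 = 144231/100919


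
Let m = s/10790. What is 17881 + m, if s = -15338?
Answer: 96460326/5395 ≈ 17880.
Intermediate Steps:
m = -7669/5395 (m = -15338/10790 = -15338*1/10790 = -7669/5395 ≈ -1.4215)
17881 + m = 17881 - 7669/5395 = 96460326/5395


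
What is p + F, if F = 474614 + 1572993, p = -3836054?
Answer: -1788447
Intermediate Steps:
F = 2047607
p + F = -3836054 + 2047607 = -1788447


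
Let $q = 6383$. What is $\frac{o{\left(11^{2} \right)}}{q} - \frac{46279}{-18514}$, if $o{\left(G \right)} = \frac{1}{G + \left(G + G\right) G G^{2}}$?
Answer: $\frac{126642772613678245}{50663676660457146} \approx 2.4997$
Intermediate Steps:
$o{\left(G \right)} = \frac{1}{G + 2 G^{4}}$ ($o{\left(G \right)} = \frac{1}{G + 2 G G G^{2}} = \frac{1}{G + 2 G^{2} G^{2}} = \frac{1}{G + 2 G^{4}}$)
$\frac{o{\left(11^{2} \right)}}{q} - \frac{46279}{-18514} = \frac{1}{\left(11^{2} + 2 \left(11^{2}\right)^{4}\right) 6383} - \frac{46279}{-18514} = \frac{1}{121 + 2 \cdot 121^{4}} \cdot \frac{1}{6383} - - \frac{46279}{18514} = \frac{1}{121 + 2 \cdot 214358881} \cdot \frac{1}{6383} + \frac{46279}{18514} = \frac{1}{121 + 428717762} \cdot \frac{1}{6383} + \frac{46279}{18514} = \frac{1}{428717883} \cdot \frac{1}{6383} + \frac{46279}{18514} = \frac{1}{2736506247189} + \frac{46279}{18514} = \frac{126642772613678245}{50663676660457146}$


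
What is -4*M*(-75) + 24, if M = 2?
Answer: 624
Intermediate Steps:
-4*M*(-75) + 24 = -4*2*(-75) + 24 = -8*(-75) + 24 = 600 + 24 = 624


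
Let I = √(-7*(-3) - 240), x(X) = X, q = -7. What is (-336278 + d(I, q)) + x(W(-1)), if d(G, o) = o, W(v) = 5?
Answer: -336280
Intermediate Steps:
I = I*√219 (I = √(21 - 240) = √(-219) = I*√219 ≈ 14.799*I)
(-336278 + d(I, q)) + x(W(-1)) = (-336278 - 7) + 5 = -336285 + 5 = -336280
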